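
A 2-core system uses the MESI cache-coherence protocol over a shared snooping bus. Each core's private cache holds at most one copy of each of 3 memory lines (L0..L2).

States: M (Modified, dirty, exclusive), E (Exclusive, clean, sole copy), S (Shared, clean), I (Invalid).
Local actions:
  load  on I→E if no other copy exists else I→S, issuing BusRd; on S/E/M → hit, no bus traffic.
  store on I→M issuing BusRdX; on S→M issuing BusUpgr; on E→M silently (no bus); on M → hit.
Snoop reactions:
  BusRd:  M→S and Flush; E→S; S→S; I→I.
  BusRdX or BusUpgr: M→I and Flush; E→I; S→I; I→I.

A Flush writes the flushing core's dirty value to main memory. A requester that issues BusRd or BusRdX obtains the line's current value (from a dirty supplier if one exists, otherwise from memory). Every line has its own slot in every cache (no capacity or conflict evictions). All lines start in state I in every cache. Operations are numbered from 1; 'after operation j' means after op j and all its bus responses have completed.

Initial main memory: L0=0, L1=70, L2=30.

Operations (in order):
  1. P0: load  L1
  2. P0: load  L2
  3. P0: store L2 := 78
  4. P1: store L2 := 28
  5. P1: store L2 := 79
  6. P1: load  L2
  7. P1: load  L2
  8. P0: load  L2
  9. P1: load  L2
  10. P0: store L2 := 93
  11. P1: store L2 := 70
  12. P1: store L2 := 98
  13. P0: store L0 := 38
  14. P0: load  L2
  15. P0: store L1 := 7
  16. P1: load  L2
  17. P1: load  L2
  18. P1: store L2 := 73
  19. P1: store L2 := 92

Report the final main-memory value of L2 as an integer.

memory[L2] = 98

step 1: P0: load  L1  ⟶  EI  (L1)  txn=BusRd  M[L1]=70
step 2: P0: load  L2  ⟶  EI  (L2)  txn=BusRd  M[L2]=30
step 3: P0: store L2 := 78  ⟶  MI  (L2)  txn=∅  M[L2]=30
step 4: P1: store L2 := 28  ⟶  IM  (L2)  txn=BusRdX+Flush  M[L2]=78
step 5: P1: store L2 := 79  ⟶  IM  (L2)  txn=∅  M[L2]=78
step 6: P1: load  L2  ⟶  IM  (L2)  txn=∅  M[L2]=78
step 7: P1: load  L2  ⟶  IM  (L2)  txn=∅  M[L2]=78
step 8: P0: load  L2  ⟶  SS  (L2)  txn=BusRd+Flush  M[L2]=79
step 9: P1: load  L2  ⟶  SS  (L2)  txn=∅  M[L2]=79
step 10: P0: store L2 := 93  ⟶  MI  (L2)  txn=BusUpgr  M[L2]=79
step 11: P1: store L2 := 70  ⟶  IM  (L2)  txn=BusRdX+Flush  M[L2]=93
step 12: P1: store L2 := 98  ⟶  IM  (L2)  txn=∅  M[L2]=93
step 13: P0: store L0 := 38  ⟶  MI  (L0)  txn=BusRdX  M[L0]=0
step 14: P0: load  L2  ⟶  SS  (L2)  txn=BusRd+Flush  M[L2]=98
step 15: P0: store L1 := 7  ⟶  MI  (L1)  txn=∅  M[L1]=70
step 16: P1: load  L2  ⟶  SS  (L2)  txn=∅  M[L2]=98
step 17: P1: load  L2  ⟶  SS  (L2)  txn=∅  M[L2]=98
step 18: P1: store L2 := 73  ⟶  IM  (L2)  txn=BusUpgr  M[L2]=98
step 19: P1: store L2 := 92  ⟶  IM  (L2)  txn=∅  M[L2]=98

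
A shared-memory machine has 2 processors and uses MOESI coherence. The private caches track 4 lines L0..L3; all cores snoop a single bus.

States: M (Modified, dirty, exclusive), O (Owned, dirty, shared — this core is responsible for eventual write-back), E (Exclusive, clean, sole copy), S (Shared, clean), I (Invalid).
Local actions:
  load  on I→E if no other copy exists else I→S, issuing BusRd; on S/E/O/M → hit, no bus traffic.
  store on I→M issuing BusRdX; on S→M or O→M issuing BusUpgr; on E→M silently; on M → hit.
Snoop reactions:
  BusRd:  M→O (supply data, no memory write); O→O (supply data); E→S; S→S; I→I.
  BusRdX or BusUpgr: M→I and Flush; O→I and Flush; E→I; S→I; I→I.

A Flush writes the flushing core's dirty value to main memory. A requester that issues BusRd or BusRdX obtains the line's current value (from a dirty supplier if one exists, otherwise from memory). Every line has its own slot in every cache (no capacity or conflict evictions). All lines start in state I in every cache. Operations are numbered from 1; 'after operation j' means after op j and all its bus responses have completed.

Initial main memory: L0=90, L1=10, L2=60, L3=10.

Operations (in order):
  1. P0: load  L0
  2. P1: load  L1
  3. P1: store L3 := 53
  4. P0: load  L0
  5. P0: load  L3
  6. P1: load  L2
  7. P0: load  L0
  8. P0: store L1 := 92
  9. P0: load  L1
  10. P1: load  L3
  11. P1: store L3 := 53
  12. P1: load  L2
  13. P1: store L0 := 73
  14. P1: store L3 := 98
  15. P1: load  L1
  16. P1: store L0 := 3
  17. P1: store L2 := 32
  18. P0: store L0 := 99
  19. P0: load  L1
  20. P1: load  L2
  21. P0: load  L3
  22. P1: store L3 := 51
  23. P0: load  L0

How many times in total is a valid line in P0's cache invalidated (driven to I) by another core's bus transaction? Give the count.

1. P0: load  L0  bus=[BusRd]  L0: P0=E P1=I  mem[L0]=90
2. P1: load  L1  bus=[BusRd]  L1: P0=I P1=E  mem[L1]=10
3. P1: store L3 := 53  bus=[BusRdX]  L3: P0=I P1=M  mem[L3]=10
4. P0: load  L0  bus=[-]  L0: P0=E P1=I  mem[L0]=90
5. P0: load  L3  bus=[BusRd]  L3: P0=S P1=O  mem[L3]=10
6. P1: load  L2  bus=[BusRd]  L2: P0=I P1=E  mem[L2]=60
7. P0: load  L0  bus=[-]  L0: P0=E P1=I  mem[L0]=90
8. P0: store L1 := 92  bus=[BusRdX]  L1: P0=M P1=I  mem[L1]=10
9. P0: load  L1  bus=[-]  L1: P0=M P1=I  mem[L1]=10
10. P1: load  L3  bus=[-]  L3: P0=S P1=O  mem[L3]=10
11. P1: store L3 := 53  bus=[BusUpgr]  L3: P0=I P1=M  mem[L3]=10
12. P1: load  L2  bus=[-]  L2: P0=I P1=E  mem[L2]=60
13. P1: store L0 := 73  bus=[BusRdX]  L0: P0=I P1=M  mem[L0]=90
14. P1: store L3 := 98  bus=[-]  L3: P0=I P1=M  mem[L3]=10
15. P1: load  L1  bus=[BusRd]  L1: P0=O P1=S  mem[L1]=10
16. P1: store L0 := 3  bus=[-]  L0: P0=I P1=M  mem[L0]=90
17. P1: store L2 := 32  bus=[-]  L2: P0=I P1=M  mem[L2]=60
18. P0: store L0 := 99  bus=[BusRdX,Flush]  L0: P0=M P1=I  mem[L0]=3
19. P0: load  L1  bus=[-]  L1: P0=O P1=S  mem[L1]=10
20. P1: load  L2  bus=[-]  L2: P0=I P1=M  mem[L2]=60
21. P0: load  L3  bus=[BusRd]  L3: P0=S P1=O  mem[L3]=10
22. P1: store L3 := 51  bus=[BusUpgr]  L3: P0=I P1=M  mem[L3]=10
23. P0: load  L0  bus=[-]  L0: P0=M P1=I  mem[L0]=3

invalidations = 3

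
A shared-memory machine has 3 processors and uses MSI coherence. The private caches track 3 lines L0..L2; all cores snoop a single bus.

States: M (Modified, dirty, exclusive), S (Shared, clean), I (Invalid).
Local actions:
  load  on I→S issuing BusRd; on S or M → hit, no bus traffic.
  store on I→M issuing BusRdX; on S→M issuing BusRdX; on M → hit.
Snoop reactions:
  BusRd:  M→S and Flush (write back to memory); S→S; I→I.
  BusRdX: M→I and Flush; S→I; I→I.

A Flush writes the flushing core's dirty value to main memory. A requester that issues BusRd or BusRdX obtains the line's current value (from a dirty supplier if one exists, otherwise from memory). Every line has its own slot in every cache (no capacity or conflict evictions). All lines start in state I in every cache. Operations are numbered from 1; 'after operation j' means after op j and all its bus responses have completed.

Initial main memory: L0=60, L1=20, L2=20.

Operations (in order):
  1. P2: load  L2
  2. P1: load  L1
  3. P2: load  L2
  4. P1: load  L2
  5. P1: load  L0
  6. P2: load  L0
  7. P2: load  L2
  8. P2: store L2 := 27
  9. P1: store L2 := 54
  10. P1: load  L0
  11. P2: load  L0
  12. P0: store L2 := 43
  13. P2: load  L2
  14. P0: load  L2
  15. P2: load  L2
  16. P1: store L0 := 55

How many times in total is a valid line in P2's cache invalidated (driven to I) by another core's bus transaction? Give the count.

step 1: P2: load  L2  ⟶  IIS  (L2)  txn=BusRd  M[L2]=20
step 2: P1: load  L1  ⟶  ISI  (L1)  txn=BusRd  M[L1]=20
step 3: P2: load  L2  ⟶  IIS  (L2)  txn=∅  M[L2]=20
step 4: P1: load  L2  ⟶  ISS  (L2)  txn=BusRd  M[L2]=20
step 5: P1: load  L0  ⟶  ISI  (L0)  txn=BusRd  M[L0]=60
step 6: P2: load  L0  ⟶  ISS  (L0)  txn=BusRd  M[L0]=60
step 7: P2: load  L2  ⟶  ISS  (L2)  txn=∅  M[L2]=20
step 8: P2: store L2 := 27  ⟶  IIM  (L2)  txn=BusRdX  M[L2]=20
step 9: P1: store L2 := 54  ⟶  IMI  (L2)  txn=BusRdX+Flush  M[L2]=27
step 10: P1: load  L0  ⟶  ISS  (L0)  txn=∅  M[L0]=60
step 11: P2: load  L0  ⟶  ISS  (L0)  txn=∅  M[L0]=60
step 12: P0: store L2 := 43  ⟶  MII  (L2)  txn=BusRdX+Flush  M[L2]=54
step 13: P2: load  L2  ⟶  SIS  (L2)  txn=BusRd+Flush  M[L2]=43
step 14: P0: load  L2  ⟶  SIS  (L2)  txn=∅  M[L2]=43
step 15: P2: load  L2  ⟶  SIS  (L2)  txn=∅  M[L2]=43
step 16: P1: store L0 := 55  ⟶  IMI  (L0)  txn=BusRdX  M[L0]=60

invalidations = 2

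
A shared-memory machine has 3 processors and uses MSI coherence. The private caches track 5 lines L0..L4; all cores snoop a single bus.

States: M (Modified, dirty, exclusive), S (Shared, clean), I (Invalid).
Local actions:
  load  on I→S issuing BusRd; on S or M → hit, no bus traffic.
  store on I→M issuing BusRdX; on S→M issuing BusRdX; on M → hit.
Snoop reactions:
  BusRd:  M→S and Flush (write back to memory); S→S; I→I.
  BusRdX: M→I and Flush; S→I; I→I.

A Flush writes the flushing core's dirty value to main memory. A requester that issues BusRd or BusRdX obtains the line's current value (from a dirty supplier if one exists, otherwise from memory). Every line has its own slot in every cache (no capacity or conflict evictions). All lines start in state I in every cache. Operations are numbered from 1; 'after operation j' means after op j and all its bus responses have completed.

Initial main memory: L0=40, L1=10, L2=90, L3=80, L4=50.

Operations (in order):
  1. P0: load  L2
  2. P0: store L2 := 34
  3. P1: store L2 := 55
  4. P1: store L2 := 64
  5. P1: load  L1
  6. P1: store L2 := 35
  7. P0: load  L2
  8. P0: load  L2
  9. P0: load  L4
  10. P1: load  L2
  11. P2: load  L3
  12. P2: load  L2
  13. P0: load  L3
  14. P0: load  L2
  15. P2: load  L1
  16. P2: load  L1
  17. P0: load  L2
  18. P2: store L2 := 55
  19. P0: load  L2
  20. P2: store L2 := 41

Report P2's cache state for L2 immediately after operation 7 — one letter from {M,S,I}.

  op1 P0: load  L2 → S/I/I on L2; bus BusRd; mem=90
  op2 P0: store L2 := 34 → M/I/I on L2; bus BusRdX; mem=90
  op3 P1: store L2 := 55 → I/M/I on L2; bus BusRdX Flush; mem=34
  op4 P1: store L2 := 64 → I/M/I on L2; bus (none); mem=34
  op5 P1: load  L1 → I/S/I on L1; bus BusRd; mem=10
  op6 P1: store L2 := 35 → I/M/I on L2; bus (none); mem=34
  op7 P0: load  L2 → S/S/I on L2; bus BusRd Flush; mem=35
  op8 P0: load  L2 → S/S/I on L2; bus (none); mem=35
  op9 P0: load  L4 → S/I/I on L4; bus BusRd; mem=50
  op10 P1: load  L2 → S/S/I on L2; bus (none); mem=35
  op11 P2: load  L3 → I/I/S on L3; bus BusRd; mem=80
  op12 P2: load  L2 → S/S/S on L2; bus BusRd; mem=35
  op13 P0: load  L3 → S/I/S on L3; bus BusRd; mem=80
  op14 P0: load  L2 → S/S/S on L2; bus (none); mem=35
  op15 P2: load  L1 → I/S/S on L1; bus BusRd; mem=10
  op16 P2: load  L1 → I/S/S on L1; bus (none); mem=10
  op17 P0: load  L2 → S/S/S on L2; bus (none); mem=35
  op18 P2: store L2 := 55 → I/I/M on L2; bus BusRdX; mem=35
  op19 P0: load  L2 → S/I/S on L2; bus BusRd Flush; mem=55
  op20 P2: store L2 := 41 → I/I/M on L2; bus BusRdX; mem=55

state = I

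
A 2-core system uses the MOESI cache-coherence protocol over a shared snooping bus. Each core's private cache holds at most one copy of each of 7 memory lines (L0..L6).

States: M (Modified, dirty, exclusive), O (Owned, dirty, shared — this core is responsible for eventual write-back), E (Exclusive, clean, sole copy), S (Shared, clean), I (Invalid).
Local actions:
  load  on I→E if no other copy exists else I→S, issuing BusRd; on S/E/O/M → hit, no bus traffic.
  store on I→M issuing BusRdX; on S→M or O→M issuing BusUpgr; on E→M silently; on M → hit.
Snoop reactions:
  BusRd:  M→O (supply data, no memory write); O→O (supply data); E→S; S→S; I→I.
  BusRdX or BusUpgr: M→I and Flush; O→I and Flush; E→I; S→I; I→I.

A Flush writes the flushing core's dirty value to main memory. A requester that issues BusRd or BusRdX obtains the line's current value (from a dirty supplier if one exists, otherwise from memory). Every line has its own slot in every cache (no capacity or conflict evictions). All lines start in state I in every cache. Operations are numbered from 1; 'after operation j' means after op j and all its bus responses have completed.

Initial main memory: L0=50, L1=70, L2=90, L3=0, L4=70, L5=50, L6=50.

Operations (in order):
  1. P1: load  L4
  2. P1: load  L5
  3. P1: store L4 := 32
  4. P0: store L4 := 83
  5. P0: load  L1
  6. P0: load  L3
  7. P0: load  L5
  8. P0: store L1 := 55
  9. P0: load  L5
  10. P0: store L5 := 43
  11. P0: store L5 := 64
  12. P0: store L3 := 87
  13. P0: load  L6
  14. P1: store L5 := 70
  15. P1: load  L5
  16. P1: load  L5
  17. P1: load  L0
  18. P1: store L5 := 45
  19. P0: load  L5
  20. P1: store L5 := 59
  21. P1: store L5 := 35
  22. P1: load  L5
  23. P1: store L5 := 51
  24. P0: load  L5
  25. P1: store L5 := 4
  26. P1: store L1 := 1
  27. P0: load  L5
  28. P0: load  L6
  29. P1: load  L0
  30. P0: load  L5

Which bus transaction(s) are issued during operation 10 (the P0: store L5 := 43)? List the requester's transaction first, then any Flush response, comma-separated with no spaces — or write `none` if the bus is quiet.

1. P1: load  L4  bus=[BusRd]  L4: P0=I P1=E  mem[L4]=70
2. P1: load  L5  bus=[BusRd]  L5: P0=I P1=E  mem[L5]=50
3. P1: store L4 := 32  bus=[-]  L4: P0=I P1=M  mem[L4]=70
4. P0: store L4 := 83  bus=[BusRdX,Flush]  L4: P0=M P1=I  mem[L4]=32
5. P0: load  L1  bus=[BusRd]  L1: P0=E P1=I  mem[L1]=70
6. P0: load  L3  bus=[BusRd]  L3: P0=E P1=I  mem[L3]=0
7. P0: load  L5  bus=[BusRd]  L5: P0=S P1=S  mem[L5]=50
8. P0: store L1 := 55  bus=[-]  L1: P0=M P1=I  mem[L1]=70
9. P0: load  L5  bus=[-]  L5: P0=S P1=S  mem[L5]=50
10. P0: store L5 := 43  bus=[BusUpgr]  L5: P0=M P1=I  mem[L5]=50
11. P0: store L5 := 64  bus=[-]  L5: P0=M P1=I  mem[L5]=50
12. P0: store L3 := 87  bus=[-]  L3: P0=M P1=I  mem[L3]=0
13. P0: load  L6  bus=[BusRd]  L6: P0=E P1=I  mem[L6]=50
14. P1: store L5 := 70  bus=[BusRdX,Flush]  L5: P0=I P1=M  mem[L5]=64
15. P1: load  L5  bus=[-]  L5: P0=I P1=M  mem[L5]=64
16. P1: load  L5  bus=[-]  L5: P0=I P1=M  mem[L5]=64
17. P1: load  L0  bus=[BusRd]  L0: P0=I P1=E  mem[L0]=50
18. P1: store L5 := 45  bus=[-]  L5: P0=I P1=M  mem[L5]=64
19. P0: load  L5  bus=[BusRd]  L5: P0=S P1=O  mem[L5]=64
20. P1: store L5 := 59  bus=[BusUpgr]  L5: P0=I P1=M  mem[L5]=64
21. P1: store L5 := 35  bus=[-]  L5: P0=I P1=M  mem[L5]=64
22. P1: load  L5  bus=[-]  L5: P0=I P1=M  mem[L5]=64
23. P1: store L5 := 51  bus=[-]  L5: P0=I P1=M  mem[L5]=64
24. P0: load  L5  bus=[BusRd]  L5: P0=S P1=O  mem[L5]=64
25. P1: store L5 := 4  bus=[BusUpgr]  L5: P0=I P1=M  mem[L5]=64
26. P1: store L1 := 1  bus=[BusRdX,Flush]  L1: P0=I P1=M  mem[L1]=55
27. P0: load  L5  bus=[BusRd]  L5: P0=S P1=O  mem[L5]=64
28. P0: load  L6  bus=[-]  L6: P0=E P1=I  mem[L6]=50
29. P1: load  L0  bus=[-]  L0: P0=I P1=E  mem[L0]=50
30. P0: load  L5  bus=[-]  L5: P0=S P1=O  mem[L5]=64

bus = BusUpgr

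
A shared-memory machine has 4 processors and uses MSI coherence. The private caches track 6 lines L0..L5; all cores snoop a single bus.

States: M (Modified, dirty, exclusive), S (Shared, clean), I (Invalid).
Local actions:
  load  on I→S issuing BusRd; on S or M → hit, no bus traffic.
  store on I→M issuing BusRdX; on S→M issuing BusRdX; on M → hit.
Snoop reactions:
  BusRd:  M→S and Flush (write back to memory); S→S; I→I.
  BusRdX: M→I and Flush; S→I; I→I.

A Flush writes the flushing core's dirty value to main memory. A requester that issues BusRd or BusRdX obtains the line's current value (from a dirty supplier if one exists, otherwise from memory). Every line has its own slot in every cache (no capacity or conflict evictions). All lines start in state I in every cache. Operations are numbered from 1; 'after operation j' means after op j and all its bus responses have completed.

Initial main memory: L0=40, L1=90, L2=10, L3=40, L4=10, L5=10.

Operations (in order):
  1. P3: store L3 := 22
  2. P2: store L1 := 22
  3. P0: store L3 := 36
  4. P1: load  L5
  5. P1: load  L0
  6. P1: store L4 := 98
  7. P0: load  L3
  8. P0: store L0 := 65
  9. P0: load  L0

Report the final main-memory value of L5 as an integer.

memory[L5] = 10

1. P3: store L3 := 22  bus=[BusRdX]  L3: P0=I P1=I P2=I P3=M  mem[L3]=40
2. P2: store L1 := 22  bus=[BusRdX]  L1: P0=I P1=I P2=M P3=I  mem[L1]=90
3. P0: store L3 := 36  bus=[BusRdX,Flush]  L3: P0=M P1=I P2=I P3=I  mem[L3]=22
4. P1: load  L5  bus=[BusRd]  L5: P0=I P1=S P2=I P3=I  mem[L5]=10
5. P1: load  L0  bus=[BusRd]  L0: P0=I P1=S P2=I P3=I  mem[L0]=40
6. P1: store L4 := 98  bus=[BusRdX]  L4: P0=I P1=M P2=I P3=I  mem[L4]=10
7. P0: load  L3  bus=[-]  L3: P0=M P1=I P2=I P3=I  mem[L3]=22
8. P0: store L0 := 65  bus=[BusRdX]  L0: P0=M P1=I P2=I P3=I  mem[L0]=40
9. P0: load  L0  bus=[-]  L0: P0=M P1=I P2=I P3=I  mem[L0]=40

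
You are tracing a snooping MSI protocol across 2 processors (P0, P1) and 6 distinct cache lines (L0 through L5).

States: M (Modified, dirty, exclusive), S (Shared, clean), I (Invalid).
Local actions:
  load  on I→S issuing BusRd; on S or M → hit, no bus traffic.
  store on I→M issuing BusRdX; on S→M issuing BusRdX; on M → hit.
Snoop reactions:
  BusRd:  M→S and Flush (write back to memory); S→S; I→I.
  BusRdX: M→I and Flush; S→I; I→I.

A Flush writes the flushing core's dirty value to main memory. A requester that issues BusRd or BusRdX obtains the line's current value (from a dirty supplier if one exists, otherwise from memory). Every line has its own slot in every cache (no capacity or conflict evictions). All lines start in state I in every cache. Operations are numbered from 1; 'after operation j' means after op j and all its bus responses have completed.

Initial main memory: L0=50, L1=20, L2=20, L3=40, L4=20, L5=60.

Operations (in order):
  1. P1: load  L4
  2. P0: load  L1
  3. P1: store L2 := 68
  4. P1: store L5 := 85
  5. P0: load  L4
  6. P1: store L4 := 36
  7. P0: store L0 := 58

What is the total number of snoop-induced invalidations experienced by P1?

invalidations = 0

  op1 P1: load  L4 → I/S on L4; bus BusRd; mem=20
  op2 P0: load  L1 → S/I on L1; bus BusRd; mem=20
  op3 P1: store L2 := 68 → I/M on L2; bus BusRdX; mem=20
  op4 P1: store L5 := 85 → I/M on L5; bus BusRdX; mem=60
  op5 P0: load  L4 → S/S on L4; bus BusRd; mem=20
  op6 P1: store L4 := 36 → I/M on L4; bus BusRdX; mem=20
  op7 P0: store L0 := 58 → M/I on L0; bus BusRdX; mem=50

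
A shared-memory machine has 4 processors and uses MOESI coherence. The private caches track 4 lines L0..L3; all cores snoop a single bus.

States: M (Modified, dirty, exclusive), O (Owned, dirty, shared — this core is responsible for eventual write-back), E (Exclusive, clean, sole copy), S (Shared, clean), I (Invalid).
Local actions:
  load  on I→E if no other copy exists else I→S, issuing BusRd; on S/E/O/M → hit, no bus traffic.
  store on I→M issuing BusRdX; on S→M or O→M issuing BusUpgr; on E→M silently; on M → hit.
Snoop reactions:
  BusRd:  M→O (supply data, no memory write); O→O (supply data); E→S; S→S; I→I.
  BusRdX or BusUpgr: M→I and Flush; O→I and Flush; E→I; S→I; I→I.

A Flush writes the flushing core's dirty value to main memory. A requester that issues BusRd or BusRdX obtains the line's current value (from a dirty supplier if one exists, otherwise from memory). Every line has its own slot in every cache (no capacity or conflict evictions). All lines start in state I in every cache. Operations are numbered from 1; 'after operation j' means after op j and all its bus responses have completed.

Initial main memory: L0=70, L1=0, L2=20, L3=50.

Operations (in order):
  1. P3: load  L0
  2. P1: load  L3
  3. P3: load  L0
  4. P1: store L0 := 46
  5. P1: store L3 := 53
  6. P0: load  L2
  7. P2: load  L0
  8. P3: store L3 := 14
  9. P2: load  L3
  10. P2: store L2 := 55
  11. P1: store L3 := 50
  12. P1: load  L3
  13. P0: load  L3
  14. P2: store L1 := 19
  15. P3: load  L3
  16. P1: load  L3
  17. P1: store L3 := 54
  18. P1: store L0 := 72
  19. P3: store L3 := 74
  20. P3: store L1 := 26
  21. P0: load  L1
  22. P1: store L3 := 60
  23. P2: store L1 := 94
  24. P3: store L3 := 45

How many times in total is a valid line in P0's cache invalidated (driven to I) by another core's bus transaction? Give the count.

step 1: P3: load  L0  ⟶  IIIE  (L0)  txn=BusRd  M[L0]=70
step 2: P1: load  L3  ⟶  IEII  (L3)  txn=BusRd  M[L3]=50
step 3: P3: load  L0  ⟶  IIIE  (L0)  txn=∅  M[L0]=70
step 4: P1: store L0 := 46  ⟶  IMII  (L0)  txn=BusRdX  M[L0]=70
step 5: P1: store L3 := 53  ⟶  IMII  (L3)  txn=∅  M[L3]=50
step 6: P0: load  L2  ⟶  EIII  (L2)  txn=BusRd  M[L2]=20
step 7: P2: load  L0  ⟶  IOSI  (L0)  txn=BusRd  M[L0]=70
step 8: P3: store L3 := 14  ⟶  IIIM  (L3)  txn=BusRdX+Flush  M[L3]=53
step 9: P2: load  L3  ⟶  IISO  (L3)  txn=BusRd  M[L3]=53
step 10: P2: store L2 := 55  ⟶  IIMI  (L2)  txn=BusRdX  M[L2]=20
step 11: P1: store L3 := 50  ⟶  IMII  (L3)  txn=BusRdX+Flush  M[L3]=14
step 12: P1: load  L3  ⟶  IMII  (L3)  txn=∅  M[L3]=14
step 13: P0: load  L3  ⟶  SOII  (L3)  txn=BusRd  M[L3]=14
step 14: P2: store L1 := 19  ⟶  IIMI  (L1)  txn=BusRdX  M[L1]=0
step 15: P3: load  L3  ⟶  SOIS  (L3)  txn=BusRd  M[L3]=14
step 16: P1: load  L3  ⟶  SOIS  (L3)  txn=∅  M[L3]=14
step 17: P1: store L3 := 54  ⟶  IMII  (L3)  txn=BusUpgr  M[L3]=14
step 18: P1: store L0 := 72  ⟶  IMII  (L0)  txn=BusUpgr  M[L0]=70
step 19: P3: store L3 := 74  ⟶  IIIM  (L3)  txn=BusRdX+Flush  M[L3]=54
step 20: P3: store L1 := 26  ⟶  IIIM  (L1)  txn=BusRdX+Flush  M[L1]=19
step 21: P0: load  L1  ⟶  SIIO  (L1)  txn=BusRd  M[L1]=19
step 22: P1: store L3 := 60  ⟶  IMII  (L3)  txn=BusRdX+Flush  M[L3]=74
step 23: P2: store L1 := 94  ⟶  IIMI  (L1)  txn=BusRdX+Flush  M[L1]=26
step 24: P3: store L3 := 45  ⟶  IIIM  (L3)  txn=BusRdX+Flush  M[L3]=60

invalidations = 3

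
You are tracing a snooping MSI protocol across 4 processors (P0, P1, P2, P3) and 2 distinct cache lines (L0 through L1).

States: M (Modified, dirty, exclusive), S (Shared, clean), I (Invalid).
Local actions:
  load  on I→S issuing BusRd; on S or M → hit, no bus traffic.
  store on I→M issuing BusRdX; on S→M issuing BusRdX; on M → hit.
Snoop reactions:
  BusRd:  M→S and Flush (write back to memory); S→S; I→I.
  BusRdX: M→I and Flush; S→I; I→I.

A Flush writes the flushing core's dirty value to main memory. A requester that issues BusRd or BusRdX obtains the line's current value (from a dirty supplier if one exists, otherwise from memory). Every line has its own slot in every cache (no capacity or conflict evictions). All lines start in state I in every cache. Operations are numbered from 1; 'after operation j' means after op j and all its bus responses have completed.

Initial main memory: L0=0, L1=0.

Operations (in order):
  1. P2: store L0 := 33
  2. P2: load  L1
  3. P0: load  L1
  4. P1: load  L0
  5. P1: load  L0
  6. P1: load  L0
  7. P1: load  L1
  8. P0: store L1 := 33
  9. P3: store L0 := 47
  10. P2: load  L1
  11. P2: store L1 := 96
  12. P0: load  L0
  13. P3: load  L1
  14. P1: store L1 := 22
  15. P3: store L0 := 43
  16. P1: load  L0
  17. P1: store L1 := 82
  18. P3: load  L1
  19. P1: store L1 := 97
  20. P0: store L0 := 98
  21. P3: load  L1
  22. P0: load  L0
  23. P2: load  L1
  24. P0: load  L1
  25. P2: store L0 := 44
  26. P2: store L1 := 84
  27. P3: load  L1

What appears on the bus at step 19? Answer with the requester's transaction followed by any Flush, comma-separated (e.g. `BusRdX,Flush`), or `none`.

bus = BusRdX

1. P2: store L0 := 33  bus=[BusRdX]  L0: P0=I P1=I P2=M P3=I  mem[L0]=0
2. P2: load  L1  bus=[BusRd]  L1: P0=I P1=I P2=S P3=I  mem[L1]=0
3. P0: load  L1  bus=[BusRd]  L1: P0=S P1=I P2=S P3=I  mem[L1]=0
4. P1: load  L0  bus=[BusRd,Flush]  L0: P0=I P1=S P2=S P3=I  mem[L0]=33
5. P1: load  L0  bus=[-]  L0: P0=I P1=S P2=S P3=I  mem[L0]=33
6. P1: load  L0  bus=[-]  L0: P0=I P1=S P2=S P3=I  mem[L0]=33
7. P1: load  L1  bus=[BusRd]  L1: P0=S P1=S P2=S P3=I  mem[L1]=0
8. P0: store L1 := 33  bus=[BusRdX]  L1: P0=M P1=I P2=I P3=I  mem[L1]=0
9. P3: store L0 := 47  bus=[BusRdX]  L0: P0=I P1=I P2=I P3=M  mem[L0]=33
10. P2: load  L1  bus=[BusRd,Flush]  L1: P0=S P1=I P2=S P3=I  mem[L1]=33
11. P2: store L1 := 96  bus=[BusRdX]  L1: P0=I P1=I P2=M P3=I  mem[L1]=33
12. P0: load  L0  bus=[BusRd,Flush]  L0: P0=S P1=I P2=I P3=S  mem[L0]=47
13. P3: load  L1  bus=[BusRd,Flush]  L1: P0=I P1=I P2=S P3=S  mem[L1]=96
14. P1: store L1 := 22  bus=[BusRdX]  L1: P0=I P1=M P2=I P3=I  mem[L1]=96
15. P3: store L0 := 43  bus=[BusRdX]  L0: P0=I P1=I P2=I P3=M  mem[L0]=47
16. P1: load  L0  bus=[BusRd,Flush]  L0: P0=I P1=S P2=I P3=S  mem[L0]=43
17. P1: store L1 := 82  bus=[-]  L1: P0=I P1=M P2=I P3=I  mem[L1]=96
18. P3: load  L1  bus=[BusRd,Flush]  L1: P0=I P1=S P2=I P3=S  mem[L1]=82
19. P1: store L1 := 97  bus=[BusRdX]  L1: P0=I P1=M P2=I P3=I  mem[L1]=82
20. P0: store L0 := 98  bus=[BusRdX]  L0: P0=M P1=I P2=I P3=I  mem[L0]=43
21. P3: load  L1  bus=[BusRd,Flush]  L1: P0=I P1=S P2=I P3=S  mem[L1]=97
22. P0: load  L0  bus=[-]  L0: P0=M P1=I P2=I P3=I  mem[L0]=43
23. P2: load  L1  bus=[BusRd]  L1: P0=I P1=S P2=S P3=S  mem[L1]=97
24. P0: load  L1  bus=[BusRd]  L1: P0=S P1=S P2=S P3=S  mem[L1]=97
25. P2: store L0 := 44  bus=[BusRdX,Flush]  L0: P0=I P1=I P2=M P3=I  mem[L0]=98
26. P2: store L1 := 84  bus=[BusRdX]  L1: P0=I P1=I P2=M P3=I  mem[L1]=97
27. P3: load  L1  bus=[BusRd,Flush]  L1: P0=I P1=I P2=S P3=S  mem[L1]=84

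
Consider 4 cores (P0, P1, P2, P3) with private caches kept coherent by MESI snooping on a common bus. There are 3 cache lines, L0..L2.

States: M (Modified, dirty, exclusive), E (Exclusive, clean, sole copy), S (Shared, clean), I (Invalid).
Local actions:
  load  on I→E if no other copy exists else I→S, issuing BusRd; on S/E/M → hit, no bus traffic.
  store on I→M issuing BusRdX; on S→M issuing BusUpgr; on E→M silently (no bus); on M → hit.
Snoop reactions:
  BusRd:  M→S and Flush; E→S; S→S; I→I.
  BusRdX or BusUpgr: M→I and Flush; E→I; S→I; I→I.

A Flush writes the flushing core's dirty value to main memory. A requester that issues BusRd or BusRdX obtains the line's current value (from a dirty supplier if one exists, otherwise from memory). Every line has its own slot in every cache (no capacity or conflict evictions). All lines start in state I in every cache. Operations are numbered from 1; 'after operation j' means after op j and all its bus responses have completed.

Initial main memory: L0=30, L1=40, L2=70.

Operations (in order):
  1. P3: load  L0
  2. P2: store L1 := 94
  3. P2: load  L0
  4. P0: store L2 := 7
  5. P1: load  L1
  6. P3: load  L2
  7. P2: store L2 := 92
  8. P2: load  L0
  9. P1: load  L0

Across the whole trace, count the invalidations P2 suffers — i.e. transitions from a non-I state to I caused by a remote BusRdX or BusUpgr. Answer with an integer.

step 1: P3: load  L0  ⟶  IIIE  (L0)  txn=BusRd  M[L0]=30
step 2: P2: store L1 := 94  ⟶  IIMI  (L1)  txn=BusRdX  M[L1]=40
step 3: P2: load  L0  ⟶  IISS  (L0)  txn=BusRd  M[L0]=30
step 4: P0: store L2 := 7  ⟶  MIII  (L2)  txn=BusRdX  M[L2]=70
step 5: P1: load  L1  ⟶  ISSI  (L1)  txn=BusRd+Flush  M[L1]=94
step 6: P3: load  L2  ⟶  SIIS  (L2)  txn=BusRd+Flush  M[L2]=7
step 7: P2: store L2 := 92  ⟶  IIMI  (L2)  txn=BusRdX  M[L2]=7
step 8: P2: load  L0  ⟶  IISS  (L0)  txn=∅  M[L0]=30
step 9: P1: load  L0  ⟶  ISSS  (L0)  txn=BusRd  M[L0]=30

invalidations = 0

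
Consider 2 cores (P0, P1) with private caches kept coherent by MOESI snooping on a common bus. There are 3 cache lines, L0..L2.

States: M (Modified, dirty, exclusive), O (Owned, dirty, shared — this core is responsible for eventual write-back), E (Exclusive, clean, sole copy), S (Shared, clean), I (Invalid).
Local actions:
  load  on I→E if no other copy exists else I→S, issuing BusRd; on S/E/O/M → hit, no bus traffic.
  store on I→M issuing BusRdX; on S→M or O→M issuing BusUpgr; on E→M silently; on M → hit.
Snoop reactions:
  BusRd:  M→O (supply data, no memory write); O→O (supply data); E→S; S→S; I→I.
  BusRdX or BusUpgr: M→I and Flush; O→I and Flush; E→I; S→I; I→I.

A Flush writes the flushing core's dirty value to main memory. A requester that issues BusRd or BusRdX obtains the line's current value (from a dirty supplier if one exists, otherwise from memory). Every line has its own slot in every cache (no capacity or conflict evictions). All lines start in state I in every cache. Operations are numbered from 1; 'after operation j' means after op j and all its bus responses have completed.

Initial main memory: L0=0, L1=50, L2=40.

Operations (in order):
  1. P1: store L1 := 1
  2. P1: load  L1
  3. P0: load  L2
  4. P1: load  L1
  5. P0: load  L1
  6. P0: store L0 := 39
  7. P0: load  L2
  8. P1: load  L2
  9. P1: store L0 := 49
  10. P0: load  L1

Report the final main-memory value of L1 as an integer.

memory[L1] = 50

1. P1: store L1 := 1  bus=[BusRdX]  L1: P0=I P1=M  mem[L1]=50
2. P1: load  L1  bus=[-]  L1: P0=I P1=M  mem[L1]=50
3. P0: load  L2  bus=[BusRd]  L2: P0=E P1=I  mem[L2]=40
4. P1: load  L1  bus=[-]  L1: P0=I P1=M  mem[L1]=50
5. P0: load  L1  bus=[BusRd]  L1: P0=S P1=O  mem[L1]=50
6. P0: store L0 := 39  bus=[BusRdX]  L0: P0=M P1=I  mem[L0]=0
7. P0: load  L2  bus=[-]  L2: P0=E P1=I  mem[L2]=40
8. P1: load  L2  bus=[BusRd]  L2: P0=S P1=S  mem[L2]=40
9. P1: store L0 := 49  bus=[BusRdX,Flush]  L0: P0=I P1=M  mem[L0]=39
10. P0: load  L1  bus=[-]  L1: P0=S P1=O  mem[L1]=50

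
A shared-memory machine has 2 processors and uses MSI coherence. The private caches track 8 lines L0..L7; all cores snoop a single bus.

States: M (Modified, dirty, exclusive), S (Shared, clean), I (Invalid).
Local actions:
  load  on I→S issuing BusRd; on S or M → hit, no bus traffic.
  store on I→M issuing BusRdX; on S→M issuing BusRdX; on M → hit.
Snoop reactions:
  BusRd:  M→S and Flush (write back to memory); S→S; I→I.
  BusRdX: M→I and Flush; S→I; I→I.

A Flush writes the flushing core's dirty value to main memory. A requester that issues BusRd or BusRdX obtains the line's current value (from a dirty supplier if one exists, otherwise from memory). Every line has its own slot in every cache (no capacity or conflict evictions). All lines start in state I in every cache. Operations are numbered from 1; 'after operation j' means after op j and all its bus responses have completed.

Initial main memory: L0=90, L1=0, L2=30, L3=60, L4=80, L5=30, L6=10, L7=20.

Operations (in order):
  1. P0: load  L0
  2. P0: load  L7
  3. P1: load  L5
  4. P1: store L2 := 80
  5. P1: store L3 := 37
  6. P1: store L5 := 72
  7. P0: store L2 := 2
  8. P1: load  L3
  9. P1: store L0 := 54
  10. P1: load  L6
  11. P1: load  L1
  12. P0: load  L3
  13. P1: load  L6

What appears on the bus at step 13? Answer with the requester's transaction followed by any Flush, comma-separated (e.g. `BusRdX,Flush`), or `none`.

1. P0: load  L0  bus=[BusRd]  L0: P0=S P1=I  mem[L0]=90
2. P0: load  L7  bus=[BusRd]  L7: P0=S P1=I  mem[L7]=20
3. P1: load  L5  bus=[BusRd]  L5: P0=I P1=S  mem[L5]=30
4. P1: store L2 := 80  bus=[BusRdX]  L2: P0=I P1=M  mem[L2]=30
5. P1: store L3 := 37  bus=[BusRdX]  L3: P0=I P1=M  mem[L3]=60
6. P1: store L5 := 72  bus=[BusRdX]  L5: P0=I P1=M  mem[L5]=30
7. P0: store L2 := 2  bus=[BusRdX,Flush]  L2: P0=M P1=I  mem[L2]=80
8. P1: load  L3  bus=[-]  L3: P0=I P1=M  mem[L3]=60
9. P1: store L0 := 54  bus=[BusRdX]  L0: P0=I P1=M  mem[L0]=90
10. P1: load  L6  bus=[BusRd]  L6: P0=I P1=S  mem[L6]=10
11. P1: load  L1  bus=[BusRd]  L1: P0=I P1=S  mem[L1]=0
12. P0: load  L3  bus=[BusRd,Flush]  L3: P0=S P1=S  mem[L3]=37
13. P1: load  L6  bus=[-]  L6: P0=I P1=S  mem[L6]=10

bus = none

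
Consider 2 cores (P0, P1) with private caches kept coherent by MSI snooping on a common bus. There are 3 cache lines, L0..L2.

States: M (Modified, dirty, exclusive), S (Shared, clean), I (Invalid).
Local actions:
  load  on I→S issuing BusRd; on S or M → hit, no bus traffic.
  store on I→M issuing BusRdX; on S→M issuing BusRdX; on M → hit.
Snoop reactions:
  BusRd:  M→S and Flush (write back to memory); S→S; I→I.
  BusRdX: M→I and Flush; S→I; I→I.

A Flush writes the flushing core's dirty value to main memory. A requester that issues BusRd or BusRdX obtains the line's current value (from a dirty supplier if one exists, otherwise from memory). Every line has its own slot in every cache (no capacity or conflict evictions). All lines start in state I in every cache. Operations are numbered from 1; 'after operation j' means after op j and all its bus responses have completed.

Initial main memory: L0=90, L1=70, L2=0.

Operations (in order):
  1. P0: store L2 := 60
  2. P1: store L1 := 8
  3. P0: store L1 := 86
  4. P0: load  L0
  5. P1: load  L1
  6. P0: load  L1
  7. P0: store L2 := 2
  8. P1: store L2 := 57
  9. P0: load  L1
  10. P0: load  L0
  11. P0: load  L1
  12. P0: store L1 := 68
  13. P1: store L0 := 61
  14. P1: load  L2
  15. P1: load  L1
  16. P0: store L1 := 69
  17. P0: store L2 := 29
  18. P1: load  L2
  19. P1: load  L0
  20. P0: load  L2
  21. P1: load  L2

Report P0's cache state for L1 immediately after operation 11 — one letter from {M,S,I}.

state = S

step 1: P0: store L2 := 60  ⟶  MI  (L2)  txn=BusRdX  M[L2]=0
step 2: P1: store L1 := 8  ⟶  IM  (L1)  txn=BusRdX  M[L1]=70
step 3: P0: store L1 := 86  ⟶  MI  (L1)  txn=BusRdX+Flush  M[L1]=8
step 4: P0: load  L0  ⟶  SI  (L0)  txn=BusRd  M[L0]=90
step 5: P1: load  L1  ⟶  SS  (L1)  txn=BusRd+Flush  M[L1]=86
step 6: P0: load  L1  ⟶  SS  (L1)  txn=∅  M[L1]=86
step 7: P0: store L2 := 2  ⟶  MI  (L2)  txn=∅  M[L2]=0
step 8: P1: store L2 := 57  ⟶  IM  (L2)  txn=BusRdX+Flush  M[L2]=2
step 9: P0: load  L1  ⟶  SS  (L1)  txn=∅  M[L1]=86
step 10: P0: load  L0  ⟶  SI  (L0)  txn=∅  M[L0]=90
step 11: P0: load  L1  ⟶  SS  (L1)  txn=∅  M[L1]=86
step 12: P0: store L1 := 68  ⟶  MI  (L1)  txn=BusRdX  M[L1]=86
step 13: P1: store L0 := 61  ⟶  IM  (L0)  txn=BusRdX  M[L0]=90
step 14: P1: load  L2  ⟶  IM  (L2)  txn=∅  M[L2]=2
step 15: P1: load  L1  ⟶  SS  (L1)  txn=BusRd+Flush  M[L1]=68
step 16: P0: store L1 := 69  ⟶  MI  (L1)  txn=BusRdX  M[L1]=68
step 17: P0: store L2 := 29  ⟶  MI  (L2)  txn=BusRdX+Flush  M[L2]=57
step 18: P1: load  L2  ⟶  SS  (L2)  txn=BusRd+Flush  M[L2]=29
step 19: P1: load  L0  ⟶  IM  (L0)  txn=∅  M[L0]=90
step 20: P0: load  L2  ⟶  SS  (L2)  txn=∅  M[L2]=29
step 21: P1: load  L2  ⟶  SS  (L2)  txn=∅  M[L2]=29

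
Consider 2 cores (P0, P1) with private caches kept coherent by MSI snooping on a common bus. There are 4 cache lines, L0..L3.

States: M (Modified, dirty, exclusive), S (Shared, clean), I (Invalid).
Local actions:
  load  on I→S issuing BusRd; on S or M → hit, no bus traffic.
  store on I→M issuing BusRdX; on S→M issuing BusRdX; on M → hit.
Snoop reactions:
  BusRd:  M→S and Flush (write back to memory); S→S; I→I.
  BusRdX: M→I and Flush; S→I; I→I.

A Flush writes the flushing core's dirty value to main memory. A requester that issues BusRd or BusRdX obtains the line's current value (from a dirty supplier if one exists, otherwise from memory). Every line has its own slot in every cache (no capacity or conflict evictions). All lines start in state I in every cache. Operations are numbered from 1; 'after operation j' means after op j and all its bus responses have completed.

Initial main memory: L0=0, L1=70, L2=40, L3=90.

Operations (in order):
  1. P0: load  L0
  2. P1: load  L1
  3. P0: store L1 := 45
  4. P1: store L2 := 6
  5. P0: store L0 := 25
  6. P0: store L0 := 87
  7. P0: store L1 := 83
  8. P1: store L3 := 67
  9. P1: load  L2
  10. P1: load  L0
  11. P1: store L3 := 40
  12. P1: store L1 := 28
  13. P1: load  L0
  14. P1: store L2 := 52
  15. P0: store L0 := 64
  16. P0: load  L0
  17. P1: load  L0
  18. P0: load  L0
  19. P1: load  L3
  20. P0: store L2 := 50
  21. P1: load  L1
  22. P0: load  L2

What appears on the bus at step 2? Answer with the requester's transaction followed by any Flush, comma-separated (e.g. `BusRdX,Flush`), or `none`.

bus = BusRd

1. P0: load  L0  bus=[BusRd]  L0: P0=S P1=I  mem[L0]=0
2. P1: load  L1  bus=[BusRd]  L1: P0=I P1=S  mem[L1]=70
3. P0: store L1 := 45  bus=[BusRdX]  L1: P0=M P1=I  mem[L1]=70
4. P1: store L2 := 6  bus=[BusRdX]  L2: P0=I P1=M  mem[L2]=40
5. P0: store L0 := 25  bus=[BusRdX]  L0: P0=M P1=I  mem[L0]=0
6. P0: store L0 := 87  bus=[-]  L0: P0=M P1=I  mem[L0]=0
7. P0: store L1 := 83  bus=[-]  L1: P0=M P1=I  mem[L1]=70
8. P1: store L3 := 67  bus=[BusRdX]  L3: P0=I P1=M  mem[L3]=90
9. P1: load  L2  bus=[-]  L2: P0=I P1=M  mem[L2]=40
10. P1: load  L0  bus=[BusRd,Flush]  L0: P0=S P1=S  mem[L0]=87
11. P1: store L3 := 40  bus=[-]  L3: P0=I P1=M  mem[L3]=90
12. P1: store L1 := 28  bus=[BusRdX,Flush]  L1: P0=I P1=M  mem[L1]=83
13. P1: load  L0  bus=[-]  L0: P0=S P1=S  mem[L0]=87
14. P1: store L2 := 52  bus=[-]  L2: P0=I P1=M  mem[L2]=40
15. P0: store L0 := 64  bus=[BusRdX]  L0: P0=M P1=I  mem[L0]=87
16. P0: load  L0  bus=[-]  L0: P0=M P1=I  mem[L0]=87
17. P1: load  L0  bus=[BusRd,Flush]  L0: P0=S P1=S  mem[L0]=64
18. P0: load  L0  bus=[-]  L0: P0=S P1=S  mem[L0]=64
19. P1: load  L3  bus=[-]  L3: P0=I P1=M  mem[L3]=90
20. P0: store L2 := 50  bus=[BusRdX,Flush]  L2: P0=M P1=I  mem[L2]=52
21. P1: load  L1  bus=[-]  L1: P0=I P1=M  mem[L1]=83
22. P0: load  L2  bus=[-]  L2: P0=M P1=I  mem[L2]=52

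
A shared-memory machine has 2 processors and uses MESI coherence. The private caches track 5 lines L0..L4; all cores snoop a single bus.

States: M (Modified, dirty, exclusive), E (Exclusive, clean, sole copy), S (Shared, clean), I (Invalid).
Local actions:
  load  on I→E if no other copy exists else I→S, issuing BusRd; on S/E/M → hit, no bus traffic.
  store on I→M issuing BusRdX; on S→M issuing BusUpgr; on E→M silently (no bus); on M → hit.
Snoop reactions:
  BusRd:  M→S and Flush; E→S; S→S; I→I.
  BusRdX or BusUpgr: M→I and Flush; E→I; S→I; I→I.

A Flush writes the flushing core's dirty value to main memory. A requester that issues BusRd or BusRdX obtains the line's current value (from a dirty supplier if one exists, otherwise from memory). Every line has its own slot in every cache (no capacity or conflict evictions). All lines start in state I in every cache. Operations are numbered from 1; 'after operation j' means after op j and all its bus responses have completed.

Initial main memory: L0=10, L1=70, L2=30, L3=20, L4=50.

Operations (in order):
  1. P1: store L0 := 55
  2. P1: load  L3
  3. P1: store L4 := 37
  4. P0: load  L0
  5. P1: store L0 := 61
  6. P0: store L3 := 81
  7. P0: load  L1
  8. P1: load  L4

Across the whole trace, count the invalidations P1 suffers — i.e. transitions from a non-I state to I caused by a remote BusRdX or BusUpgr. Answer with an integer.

invalidations = 1

step 1: P1: store L0 := 55  ⟶  IM  (L0)  txn=BusRdX  M[L0]=10
step 2: P1: load  L3  ⟶  IE  (L3)  txn=BusRd  M[L3]=20
step 3: P1: store L4 := 37  ⟶  IM  (L4)  txn=BusRdX  M[L4]=50
step 4: P0: load  L0  ⟶  SS  (L0)  txn=BusRd+Flush  M[L0]=55
step 5: P1: store L0 := 61  ⟶  IM  (L0)  txn=BusUpgr  M[L0]=55
step 6: P0: store L3 := 81  ⟶  MI  (L3)  txn=BusRdX  M[L3]=20
step 7: P0: load  L1  ⟶  EI  (L1)  txn=BusRd  M[L1]=70
step 8: P1: load  L4  ⟶  IM  (L4)  txn=∅  M[L4]=50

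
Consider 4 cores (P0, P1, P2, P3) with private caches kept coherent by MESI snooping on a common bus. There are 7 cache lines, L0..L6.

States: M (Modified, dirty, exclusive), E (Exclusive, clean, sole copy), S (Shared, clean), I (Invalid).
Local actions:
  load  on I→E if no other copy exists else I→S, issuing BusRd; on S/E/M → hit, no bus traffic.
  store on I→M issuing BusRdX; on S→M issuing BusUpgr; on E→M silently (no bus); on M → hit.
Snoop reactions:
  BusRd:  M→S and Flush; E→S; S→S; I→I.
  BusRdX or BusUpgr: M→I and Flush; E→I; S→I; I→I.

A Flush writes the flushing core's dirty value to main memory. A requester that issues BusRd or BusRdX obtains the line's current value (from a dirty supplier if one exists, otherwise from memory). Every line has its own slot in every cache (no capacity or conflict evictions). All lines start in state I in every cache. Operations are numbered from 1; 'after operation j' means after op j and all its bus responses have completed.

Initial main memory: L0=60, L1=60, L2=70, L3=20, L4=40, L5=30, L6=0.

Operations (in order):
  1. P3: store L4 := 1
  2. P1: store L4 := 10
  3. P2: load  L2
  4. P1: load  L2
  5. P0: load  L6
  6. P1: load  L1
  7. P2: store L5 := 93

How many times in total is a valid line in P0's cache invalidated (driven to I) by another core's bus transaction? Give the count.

invalidations = 0

  op1 P3: store L4 := 1 → I/I/I/M on L4; bus BusRdX; mem=40
  op2 P1: store L4 := 10 → I/M/I/I on L4; bus BusRdX Flush; mem=1
  op3 P2: load  L2 → I/I/E/I on L2; bus BusRd; mem=70
  op4 P1: load  L2 → I/S/S/I on L2; bus BusRd; mem=70
  op5 P0: load  L6 → E/I/I/I on L6; bus BusRd; mem=0
  op6 P1: load  L1 → I/E/I/I on L1; bus BusRd; mem=60
  op7 P2: store L5 := 93 → I/I/M/I on L5; bus BusRdX; mem=30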